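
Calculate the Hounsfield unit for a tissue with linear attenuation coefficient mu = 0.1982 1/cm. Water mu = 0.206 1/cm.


HU = ((mu_tissue - mu_water) / mu_water) * 1000
HU = ((0.1982 - 0.206) / 0.206) * 1000
HU = -37.86


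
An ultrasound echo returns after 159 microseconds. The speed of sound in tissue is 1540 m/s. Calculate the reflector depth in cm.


depth = c * t / 2
t = 159 us = 1.5900e-04 s
depth = 1540 * 1.5900e-04 / 2
depth = 0.12243 m = 12.243 cm


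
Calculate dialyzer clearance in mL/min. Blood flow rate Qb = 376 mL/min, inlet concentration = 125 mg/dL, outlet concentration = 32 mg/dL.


K = Qb * (Cb_in - Cb_out) / Cb_in
K = 376 * (125 - 32) / 125
K = 279.7 mL/min


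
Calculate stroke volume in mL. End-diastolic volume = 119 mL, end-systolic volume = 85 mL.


SV = EDV - ESV
SV = 119 - 85
SV = 34 mL


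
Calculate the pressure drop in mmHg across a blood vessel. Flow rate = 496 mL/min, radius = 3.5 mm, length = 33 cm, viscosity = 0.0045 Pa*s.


dP = 8*mu*L*Q / (pi*r^4)
Q = 496 mL/min = 8.26667e-06 m^3/s
dP = 208.317 Pa = 208.317 / 133.322 mmHg = 1.563 mmHg


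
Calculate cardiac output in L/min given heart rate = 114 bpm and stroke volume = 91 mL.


CO = HR * SV
CO = 114 * 91 / 1000
CO = 10.37 L/min


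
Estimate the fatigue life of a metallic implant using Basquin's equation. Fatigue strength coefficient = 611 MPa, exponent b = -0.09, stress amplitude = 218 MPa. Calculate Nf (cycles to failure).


sigma_a = sigma_f' * (2Nf)^b
2Nf = (sigma_a/sigma_f')^(1/b)
2Nf = (218/611)^(1/-0.09)
2Nf = 94007.72
Nf = 4.7e+04


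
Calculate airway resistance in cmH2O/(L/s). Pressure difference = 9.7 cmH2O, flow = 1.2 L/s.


R = dP / flow
R = 9.7 / 1.2
R = 8.083 cmH2O/(L/s)


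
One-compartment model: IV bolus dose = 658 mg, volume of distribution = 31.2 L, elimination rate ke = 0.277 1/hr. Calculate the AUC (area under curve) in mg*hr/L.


C0 = Dose/Vd = 658/31.2 = 21.0897 mg/L
AUC = C0/ke = 21.0897/0.277
AUC = 76.14 mg*hr/L


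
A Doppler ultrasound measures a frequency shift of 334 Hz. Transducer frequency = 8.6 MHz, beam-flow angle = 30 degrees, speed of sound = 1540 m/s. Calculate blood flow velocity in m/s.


v = fd * c / (2 * f0 * cos(theta))
v = 334 * 1540 / (2 * 8.6000e+06 * cos(30))
v = 0.03453 m/s


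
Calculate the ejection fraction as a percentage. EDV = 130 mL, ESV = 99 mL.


SV = EDV - ESV = 130 - 99 = 31 mL
EF = SV/EDV * 100 = 31/130 * 100
EF = 23.85%


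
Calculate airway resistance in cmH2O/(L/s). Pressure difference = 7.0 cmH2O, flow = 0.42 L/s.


R = dP / flow
R = 7.0 / 0.42
R = 16.67 cmH2O/(L/s)


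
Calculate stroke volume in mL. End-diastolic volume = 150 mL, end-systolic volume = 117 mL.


SV = EDV - ESV
SV = 150 - 117
SV = 33 mL


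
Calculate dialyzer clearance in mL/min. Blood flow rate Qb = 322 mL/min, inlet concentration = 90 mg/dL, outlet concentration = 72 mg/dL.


K = Qb * (Cb_in - Cb_out) / Cb_in
K = 322 * (90 - 72) / 90
K = 64.4 mL/min


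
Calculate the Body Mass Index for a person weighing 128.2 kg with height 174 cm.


BMI = weight / height^2
height = 174 cm = 1.74 m
BMI = 128.2 / 1.74^2
BMI = 42.34 kg/m^2


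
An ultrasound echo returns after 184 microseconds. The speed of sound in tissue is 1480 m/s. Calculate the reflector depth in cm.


depth = c * t / 2
t = 184 us = 1.8400e-04 s
depth = 1480 * 1.8400e-04 / 2
depth = 0.13616 m = 13.616 cm


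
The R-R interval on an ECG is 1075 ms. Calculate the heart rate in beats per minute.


HR = 60 / RR_interval(s)
RR = 1075 ms = 1.075 s
HR = 60 / 1.075 = 55.81 bpm


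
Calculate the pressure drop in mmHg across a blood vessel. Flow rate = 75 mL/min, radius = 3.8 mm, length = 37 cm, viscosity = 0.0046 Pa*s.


dP = 8*mu*L*Q / (pi*r^4)
Q = 75 mL/min = 1.25e-06 m^3/s
dP = 25.9822 Pa = 25.9822 / 133.322 mmHg = 0.1949 mmHg


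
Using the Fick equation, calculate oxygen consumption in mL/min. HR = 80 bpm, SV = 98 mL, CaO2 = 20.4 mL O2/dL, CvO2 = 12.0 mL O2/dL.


CO = HR*SV = 80*98/1000 = 7.84 L/min
a-v O2 diff = 20.4 - 12.0 = 8.4 mL/dL
VO2 = CO * (CaO2-CvO2) * 10 dL/L
VO2 = 7.84 * 8.4 * 10
VO2 = 658.6 mL/min


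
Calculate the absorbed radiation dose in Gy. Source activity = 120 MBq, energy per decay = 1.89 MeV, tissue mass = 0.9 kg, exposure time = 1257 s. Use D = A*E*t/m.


A = 120 MBq = 1.2000e+08 Bq
E = 1.89 MeV = 3.02778e-13 J
D = A*E*t/m = 1.2000e+08*3.02778e-13*1257/0.9
D = 0.05075 Gy


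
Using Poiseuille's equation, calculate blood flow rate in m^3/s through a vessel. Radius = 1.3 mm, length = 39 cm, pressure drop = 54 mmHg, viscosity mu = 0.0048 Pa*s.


Q = pi*r^4*dP / (8*mu*L)
r = 0.0013 m, L = 0.39 m
dP = 54 mmHg = 7199.388 Pa
Q = 4.3134e-06 m^3/s


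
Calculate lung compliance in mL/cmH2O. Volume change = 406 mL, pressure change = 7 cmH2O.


C = dV / dP
C = 406 / 7
C = 58 mL/cmH2O


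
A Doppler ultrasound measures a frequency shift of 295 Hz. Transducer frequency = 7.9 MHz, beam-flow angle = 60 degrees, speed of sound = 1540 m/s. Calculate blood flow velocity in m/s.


v = fd * c / (2 * f0 * cos(theta))
v = 295 * 1540 / (2 * 7.9000e+06 * cos(60))
v = 0.05751 m/s


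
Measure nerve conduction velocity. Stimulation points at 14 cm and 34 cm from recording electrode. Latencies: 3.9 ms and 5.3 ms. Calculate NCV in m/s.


Distance = (34 - 14) / 100 = 0.2 m
dt = (5.3 - 3.9) / 1000 = 0.0014 s
NCV = dist / dt = 142.9 m/s


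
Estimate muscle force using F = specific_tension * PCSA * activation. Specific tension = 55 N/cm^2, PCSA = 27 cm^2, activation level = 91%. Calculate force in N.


F = sigma * PCSA * activation
F = 55 * 27 * 0.91
F = 1351 N


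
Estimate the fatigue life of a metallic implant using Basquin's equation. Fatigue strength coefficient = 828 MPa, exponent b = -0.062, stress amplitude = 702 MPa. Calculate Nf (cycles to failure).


sigma_a = sigma_f' * (2Nf)^b
2Nf = (sigma_a/sigma_f')^(1/b)
2Nf = (702/828)^(1/-0.062)
2Nf = 14.333173
Nf = 7.167


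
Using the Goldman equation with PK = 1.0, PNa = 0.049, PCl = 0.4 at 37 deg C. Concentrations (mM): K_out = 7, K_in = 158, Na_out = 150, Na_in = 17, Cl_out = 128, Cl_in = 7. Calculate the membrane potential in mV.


Vm = (RT/F)*ln((PK*Ko + PNa*Nao + PCl*Cli)/(PK*Ki + PNa*Nai + PCl*Clo))
Numer = 17.15, Denom = 210.033
Vm = -66.95 mV


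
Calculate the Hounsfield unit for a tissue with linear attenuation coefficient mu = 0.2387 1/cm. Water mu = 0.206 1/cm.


HU = ((mu_tissue - mu_water) / mu_water) * 1000
HU = ((0.2387 - 0.206) / 0.206) * 1000
HU = 158.7


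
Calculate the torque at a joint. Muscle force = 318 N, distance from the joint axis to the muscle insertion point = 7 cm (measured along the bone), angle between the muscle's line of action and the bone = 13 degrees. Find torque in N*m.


Torque = F * d * sin(theta)   (moment arm = d*sin(theta))
d = 7 cm = 0.07 m
Torque = 318 * 0.07 * sin(13)
Torque = 5.007 N*m


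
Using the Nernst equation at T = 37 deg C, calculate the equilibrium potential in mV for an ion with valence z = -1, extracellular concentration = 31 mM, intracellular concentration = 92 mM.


E = (RT/(zF)) * ln(C_out/C_in)
T = 37 + 273.15 = 310.15 K
E = (8.314 * 310.15 / (-1 * 96485)) * ln(31/92)
E = 29.07 mV


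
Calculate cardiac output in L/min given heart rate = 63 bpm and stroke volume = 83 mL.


CO = HR * SV
CO = 63 * 83 / 1000
CO = 5.229 L/min


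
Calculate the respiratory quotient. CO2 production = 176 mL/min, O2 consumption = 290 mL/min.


RQ = VCO2 / VO2
RQ = 176 / 290
RQ = 0.6069


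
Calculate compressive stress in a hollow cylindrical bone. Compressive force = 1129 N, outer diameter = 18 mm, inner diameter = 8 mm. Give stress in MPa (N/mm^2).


A = pi*(r_o^2 - r_i^2)
r_o = 9 mm, r_i = 4 mm
A = 204.204 mm^2
sigma = F/A = 1129 / 204.204
sigma = 5.529 MPa


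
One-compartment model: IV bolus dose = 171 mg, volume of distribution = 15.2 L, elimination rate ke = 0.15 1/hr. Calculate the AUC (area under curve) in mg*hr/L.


C0 = Dose/Vd = 171/15.2 = 11.25 mg/L
AUC = C0/ke = 11.25/0.15
AUC = 75 mg*hr/L


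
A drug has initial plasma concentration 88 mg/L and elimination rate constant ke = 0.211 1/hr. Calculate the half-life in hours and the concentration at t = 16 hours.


t_half = ln(2) / ke = 0.693147 / 0.211 = 3.285 hr
C(t) = C0 * exp(-ke*t) = 88 * exp(-0.211*16)
C(16) = 3.008 mg/L


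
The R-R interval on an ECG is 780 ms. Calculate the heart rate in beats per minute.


HR = 60 / RR_interval(s)
RR = 780 ms = 0.78 s
HR = 60 / 0.78 = 76.92 bpm


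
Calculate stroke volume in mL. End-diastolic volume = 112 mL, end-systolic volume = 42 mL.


SV = EDV - ESV
SV = 112 - 42
SV = 70 mL


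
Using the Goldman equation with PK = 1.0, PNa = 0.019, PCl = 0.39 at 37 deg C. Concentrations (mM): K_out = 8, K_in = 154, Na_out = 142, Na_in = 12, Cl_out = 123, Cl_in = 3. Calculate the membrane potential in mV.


Vm = (RT/F)*ln((PK*Ko + PNa*Nao + PCl*Cli)/(PK*Ki + PNa*Nai + PCl*Clo))
Numer = 11.868, Denom = 202.198
Vm = -75.78 mV


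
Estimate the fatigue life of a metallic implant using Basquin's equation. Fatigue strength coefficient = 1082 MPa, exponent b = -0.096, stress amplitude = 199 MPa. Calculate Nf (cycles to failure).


sigma_a = sigma_f' * (2Nf)^b
2Nf = (sigma_a/sigma_f')^(1/b)
2Nf = (199/1082)^(1/-0.096)
2Nf = 45724372
Nf = 2.2862e+07


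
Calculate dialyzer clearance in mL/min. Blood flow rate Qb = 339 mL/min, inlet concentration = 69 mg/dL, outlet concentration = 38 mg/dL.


K = Qb * (Cb_in - Cb_out) / Cb_in
K = 339 * (69 - 38) / 69
K = 152.3 mL/min


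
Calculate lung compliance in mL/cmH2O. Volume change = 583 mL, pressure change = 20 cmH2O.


C = dV / dP
C = 583 / 20
C = 29.15 mL/cmH2O


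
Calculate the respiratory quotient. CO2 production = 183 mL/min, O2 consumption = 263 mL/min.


RQ = VCO2 / VO2
RQ = 183 / 263
RQ = 0.6958


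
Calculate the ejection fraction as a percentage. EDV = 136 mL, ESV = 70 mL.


SV = EDV - ESV = 136 - 70 = 66 mL
EF = SV/EDV * 100 = 66/136 * 100
EF = 48.53%


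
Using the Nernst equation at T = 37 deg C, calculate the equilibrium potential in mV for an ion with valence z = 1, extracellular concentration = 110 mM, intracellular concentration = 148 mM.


E = (RT/(zF)) * ln(C_out/C_in)
T = 37 + 273.15 = 310.15 K
E = (8.314 * 310.15 / (1 * 96485)) * ln(110/148)
E = -7.93 mV


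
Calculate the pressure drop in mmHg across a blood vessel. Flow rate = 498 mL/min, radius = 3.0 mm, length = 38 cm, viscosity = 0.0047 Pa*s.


dP = 8*mu*L*Q / (pi*r^4)
Q = 498 mL/min = 8.3e-06 m^3/s
dP = 466.031 Pa = 466.031 / 133.322 mmHg = 3.496 mmHg


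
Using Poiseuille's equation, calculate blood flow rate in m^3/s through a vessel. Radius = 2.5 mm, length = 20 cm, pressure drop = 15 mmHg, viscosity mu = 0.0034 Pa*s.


Q = pi*r^4*dP / (8*mu*L)
r = 0.0025 m, L = 0.2 m
dP = 15 mmHg = 1999.83 Pa
Q = 4.5113e-05 m^3/s


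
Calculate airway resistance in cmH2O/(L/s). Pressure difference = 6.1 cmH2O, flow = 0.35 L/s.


R = dP / flow
R = 6.1 / 0.35
R = 17.43 cmH2O/(L/s)


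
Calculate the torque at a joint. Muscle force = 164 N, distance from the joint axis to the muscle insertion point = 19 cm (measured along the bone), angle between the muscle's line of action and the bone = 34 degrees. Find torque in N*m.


Torque = F * d * sin(theta)   (moment arm = d*sin(theta))
d = 19 cm = 0.19 m
Torque = 164 * 0.19 * sin(34)
Torque = 17.42 N*m


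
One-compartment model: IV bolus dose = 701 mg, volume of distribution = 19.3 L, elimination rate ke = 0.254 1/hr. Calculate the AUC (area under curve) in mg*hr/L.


C0 = Dose/Vd = 701/19.3 = 36.3212 mg/L
AUC = C0/ke = 36.3212/0.254
AUC = 143 mg*hr/L


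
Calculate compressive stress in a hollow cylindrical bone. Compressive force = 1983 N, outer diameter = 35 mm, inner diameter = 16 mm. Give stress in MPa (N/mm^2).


A = pi*(r_o^2 - r_i^2)
r_o = 17.5 mm, r_i = 8 mm
A = 761.051 mm^2
sigma = F/A = 1983 / 761.051
sigma = 2.606 MPa


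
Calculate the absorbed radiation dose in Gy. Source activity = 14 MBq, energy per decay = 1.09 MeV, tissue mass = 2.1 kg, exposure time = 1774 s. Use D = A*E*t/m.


A = 14 MBq = 1.4000e+07 Bq
E = 1.09 MeV = 1.74618e-13 J
D = A*E*t/m = 1.4000e+07*1.74618e-13*1774/2.1
D = 0.002065 Gy


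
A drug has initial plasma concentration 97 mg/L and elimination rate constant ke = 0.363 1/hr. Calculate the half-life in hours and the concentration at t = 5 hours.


t_half = ln(2) / ke = 0.693147 / 0.363 = 1.909 hr
C(t) = C0 * exp(-ke*t) = 97 * exp(-0.363*5)
C(5) = 15.8 mg/L


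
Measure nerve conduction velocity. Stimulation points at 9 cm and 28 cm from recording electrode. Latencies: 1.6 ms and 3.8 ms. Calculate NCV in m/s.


Distance = (28 - 9) / 100 = 0.19 m
dt = (3.8 - 1.6) / 1000 = 0.0022 s
NCV = dist / dt = 86.36 m/s


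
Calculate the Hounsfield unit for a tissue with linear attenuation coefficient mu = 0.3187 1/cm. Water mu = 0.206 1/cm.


HU = ((mu_tissue - mu_water) / mu_water) * 1000
HU = ((0.3187 - 0.206) / 0.206) * 1000
HU = 547.1


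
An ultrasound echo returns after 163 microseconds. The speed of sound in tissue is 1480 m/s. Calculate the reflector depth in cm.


depth = c * t / 2
t = 163 us = 1.6300e-04 s
depth = 1480 * 1.6300e-04 / 2
depth = 0.12062 m = 12.062 cm


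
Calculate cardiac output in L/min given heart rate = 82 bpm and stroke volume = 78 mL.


CO = HR * SV
CO = 82 * 78 / 1000
CO = 6.396 L/min


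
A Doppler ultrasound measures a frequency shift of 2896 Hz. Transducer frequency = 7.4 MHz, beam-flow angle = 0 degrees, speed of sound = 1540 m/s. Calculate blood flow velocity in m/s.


v = fd * c / (2 * f0 * cos(theta))
v = 2896 * 1540 / (2 * 7.4000e+06 * cos(0))
v = 0.3013 m/s


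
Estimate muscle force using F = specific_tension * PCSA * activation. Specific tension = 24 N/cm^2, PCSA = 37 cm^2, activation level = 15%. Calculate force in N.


F = sigma * PCSA * activation
F = 24 * 37 * 0.15
F = 133.2 N


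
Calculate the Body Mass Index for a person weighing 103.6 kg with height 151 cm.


BMI = weight / height^2
height = 151 cm = 1.51 m
BMI = 103.6 / 1.51^2
BMI = 45.44 kg/m^2


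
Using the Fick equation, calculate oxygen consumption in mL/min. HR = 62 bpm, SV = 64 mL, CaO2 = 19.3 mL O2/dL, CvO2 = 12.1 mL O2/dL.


CO = HR*SV = 62*64/1000 = 3.968 L/min
a-v O2 diff = 19.3 - 12.1 = 7.2 mL/dL
VO2 = CO * (CaO2-CvO2) * 10 dL/L
VO2 = 3.968 * 7.2 * 10
VO2 = 285.7 mL/min


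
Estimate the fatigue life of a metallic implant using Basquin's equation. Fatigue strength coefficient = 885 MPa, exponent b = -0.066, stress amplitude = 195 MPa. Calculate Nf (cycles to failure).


sigma_a = sigma_f' * (2Nf)^b
2Nf = (sigma_a/sigma_f')^(1/b)
2Nf = (195/885)^(1/-0.066)
2Nf = 8.9776259e+09
Nf = 4.4888e+09


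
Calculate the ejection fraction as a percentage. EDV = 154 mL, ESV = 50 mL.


SV = EDV - ESV = 154 - 50 = 104 mL
EF = SV/EDV * 100 = 104/154 * 100
EF = 67.53%


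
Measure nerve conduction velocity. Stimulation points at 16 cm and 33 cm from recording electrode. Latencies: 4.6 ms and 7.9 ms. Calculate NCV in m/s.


Distance = (33 - 16) / 100 = 0.17 m
dt = (7.9 - 4.6) / 1000 = 0.0033 s
NCV = dist / dt = 51.52 m/s


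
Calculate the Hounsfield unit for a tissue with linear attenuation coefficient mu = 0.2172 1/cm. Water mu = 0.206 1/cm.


HU = ((mu_tissue - mu_water) / mu_water) * 1000
HU = ((0.2172 - 0.206) / 0.206) * 1000
HU = 54.37


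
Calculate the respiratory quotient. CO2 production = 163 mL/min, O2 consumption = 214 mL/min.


RQ = VCO2 / VO2
RQ = 163 / 214
RQ = 0.7617


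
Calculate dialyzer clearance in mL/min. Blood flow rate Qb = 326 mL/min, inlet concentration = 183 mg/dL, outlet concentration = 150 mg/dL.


K = Qb * (Cb_in - Cb_out) / Cb_in
K = 326 * (183 - 150) / 183
K = 58.79 mL/min


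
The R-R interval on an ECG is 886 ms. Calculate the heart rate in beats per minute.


HR = 60 / RR_interval(s)
RR = 886 ms = 0.886 s
HR = 60 / 0.886 = 67.72 bpm


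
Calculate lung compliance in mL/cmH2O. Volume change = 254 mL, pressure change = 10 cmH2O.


C = dV / dP
C = 254 / 10
C = 25.4 mL/cmH2O


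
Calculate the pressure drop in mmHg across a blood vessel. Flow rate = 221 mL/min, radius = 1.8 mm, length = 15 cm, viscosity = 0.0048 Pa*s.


dP = 8*mu*L*Q / (pi*r^4)
Q = 221 mL/min = 3.68333e-06 m^3/s
dP = 643.314 Pa = 643.314 / 133.322 mmHg = 4.825 mmHg


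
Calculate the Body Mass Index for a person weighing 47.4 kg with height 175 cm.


BMI = weight / height^2
height = 175 cm = 1.75 m
BMI = 47.4 / 1.75^2
BMI = 15.48 kg/m^2


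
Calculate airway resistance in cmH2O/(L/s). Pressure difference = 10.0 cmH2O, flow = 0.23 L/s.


R = dP / flow
R = 10.0 / 0.23
R = 43.48 cmH2O/(L/s)


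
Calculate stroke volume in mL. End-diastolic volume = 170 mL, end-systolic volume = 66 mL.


SV = EDV - ESV
SV = 170 - 66
SV = 104 mL


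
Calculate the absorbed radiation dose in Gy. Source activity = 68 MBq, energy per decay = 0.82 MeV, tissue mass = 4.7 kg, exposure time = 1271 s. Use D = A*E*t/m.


A = 68 MBq = 6.8000e+07 Bq
E = 0.82 MeV = 1.31364e-13 J
D = A*E*t/m = 6.8000e+07*1.31364e-13*1271/4.7
D = 0.002416 Gy


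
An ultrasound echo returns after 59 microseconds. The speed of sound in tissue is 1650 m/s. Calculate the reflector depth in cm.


depth = c * t / 2
t = 59 us = 5.9000e-05 s
depth = 1650 * 5.9000e-05 / 2
depth = 0.048675 m = 4.8675 cm


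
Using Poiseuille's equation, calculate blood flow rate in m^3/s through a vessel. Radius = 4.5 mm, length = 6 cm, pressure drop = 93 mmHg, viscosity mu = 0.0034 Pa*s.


Q = pi*r^4*dP / (8*mu*L)
r = 0.0045 m, L = 0.06 m
dP = 93 mmHg = 12398.946 Pa
Q = 0.009787 m^3/s


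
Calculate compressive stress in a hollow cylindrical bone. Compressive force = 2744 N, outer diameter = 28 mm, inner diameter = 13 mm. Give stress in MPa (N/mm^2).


A = pi*(r_o^2 - r_i^2)
r_o = 14 mm, r_i = 6.5 mm
A = 483.02 mm^2
sigma = F/A = 2744 / 483.02
sigma = 5.681 MPa


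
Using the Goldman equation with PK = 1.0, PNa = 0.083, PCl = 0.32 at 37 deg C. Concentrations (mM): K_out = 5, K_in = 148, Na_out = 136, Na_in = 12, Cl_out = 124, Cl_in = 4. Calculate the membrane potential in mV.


Vm = (RT/F)*ln((PK*Ko + PNa*Nao + PCl*Cli)/(PK*Ki + PNa*Nai + PCl*Clo))
Numer = 17.568, Denom = 188.676
Vm = -63.44 mV


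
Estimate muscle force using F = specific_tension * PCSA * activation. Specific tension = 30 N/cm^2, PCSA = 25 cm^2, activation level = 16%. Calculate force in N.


F = sigma * PCSA * activation
F = 30 * 25 * 0.16
F = 120 N


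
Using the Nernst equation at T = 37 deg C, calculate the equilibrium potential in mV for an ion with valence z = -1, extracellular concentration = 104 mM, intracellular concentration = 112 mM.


E = (RT/(zF)) * ln(C_out/C_in)
T = 37 + 273.15 = 310.15 K
E = (8.314 * 310.15 / (-1 * 96485)) * ln(104/112)
E = 1.981 mV


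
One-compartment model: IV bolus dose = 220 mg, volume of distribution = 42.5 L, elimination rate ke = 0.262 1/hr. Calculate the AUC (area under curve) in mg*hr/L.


C0 = Dose/Vd = 220/42.5 = 5.17647 mg/L
AUC = C0/ke = 5.17647/0.262
AUC = 19.76 mg*hr/L


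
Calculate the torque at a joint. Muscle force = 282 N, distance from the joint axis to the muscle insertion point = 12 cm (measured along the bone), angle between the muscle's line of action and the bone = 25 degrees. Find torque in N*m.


Torque = F * d * sin(theta)   (moment arm = d*sin(theta))
d = 12 cm = 0.12 m
Torque = 282 * 0.12 * sin(25)
Torque = 14.3 N*m


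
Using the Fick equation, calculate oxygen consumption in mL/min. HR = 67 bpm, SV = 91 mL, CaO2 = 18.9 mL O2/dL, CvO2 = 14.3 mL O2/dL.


CO = HR*SV = 67*91/1000 = 6.097 L/min
a-v O2 diff = 18.9 - 14.3 = 4.6 mL/dL
VO2 = CO * (CaO2-CvO2) * 10 dL/L
VO2 = 6.097 * 4.6 * 10
VO2 = 280.5 mL/min


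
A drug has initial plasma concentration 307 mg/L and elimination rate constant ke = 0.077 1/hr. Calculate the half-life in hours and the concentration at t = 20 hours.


t_half = ln(2) / ke = 0.693147 / 0.077 = 9.002 hr
C(t) = C0 * exp(-ke*t) = 307 * exp(-0.077*20)
C(20) = 65.81 mg/L


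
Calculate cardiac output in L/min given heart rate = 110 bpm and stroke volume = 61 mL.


CO = HR * SV
CO = 110 * 61 / 1000
CO = 6.71 L/min


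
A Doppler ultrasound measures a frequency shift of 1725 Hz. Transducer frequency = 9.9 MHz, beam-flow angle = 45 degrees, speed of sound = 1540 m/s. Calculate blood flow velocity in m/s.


v = fd * c / (2 * f0 * cos(theta))
v = 1725 * 1540 / (2 * 9.9000e+06 * cos(45))
v = 0.1897 m/s


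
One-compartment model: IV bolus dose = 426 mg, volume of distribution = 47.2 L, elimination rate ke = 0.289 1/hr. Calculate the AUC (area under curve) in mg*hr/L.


C0 = Dose/Vd = 426/47.2 = 9.02542 mg/L
AUC = C0/ke = 9.02542/0.289
AUC = 31.23 mg*hr/L


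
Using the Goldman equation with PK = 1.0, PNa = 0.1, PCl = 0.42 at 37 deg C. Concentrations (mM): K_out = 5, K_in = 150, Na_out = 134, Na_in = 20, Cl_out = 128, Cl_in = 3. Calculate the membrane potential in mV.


Vm = (RT/F)*ln((PK*Ko + PNa*Nao + PCl*Cli)/(PK*Ki + PNa*Nai + PCl*Clo))
Numer = 19.66, Denom = 205.76
Vm = -62.75 mV


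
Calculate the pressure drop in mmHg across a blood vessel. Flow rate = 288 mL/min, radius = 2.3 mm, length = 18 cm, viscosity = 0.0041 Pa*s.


dP = 8*mu*L*Q / (pi*r^4)
Q = 288 mL/min = 4.8e-06 m^3/s
dP = 322.349 Pa = 322.349 / 133.322 mmHg = 2.418 mmHg


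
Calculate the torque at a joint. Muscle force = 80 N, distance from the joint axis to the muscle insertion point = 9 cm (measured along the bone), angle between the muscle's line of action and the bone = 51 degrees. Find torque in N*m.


Torque = F * d * sin(theta)   (moment arm = d*sin(theta))
d = 9 cm = 0.09 m
Torque = 80 * 0.09 * sin(51)
Torque = 5.595 N*m


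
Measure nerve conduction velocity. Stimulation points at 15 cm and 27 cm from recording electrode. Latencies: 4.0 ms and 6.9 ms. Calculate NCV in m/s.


Distance = (27 - 15) / 100 = 0.12 m
dt = (6.9 - 4.0) / 1000 = 0.0029 s
NCV = dist / dt = 41.38 m/s


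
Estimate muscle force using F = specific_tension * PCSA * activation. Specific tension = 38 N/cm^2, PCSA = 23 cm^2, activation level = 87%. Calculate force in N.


F = sigma * PCSA * activation
F = 38 * 23 * 0.87
F = 760.4 N


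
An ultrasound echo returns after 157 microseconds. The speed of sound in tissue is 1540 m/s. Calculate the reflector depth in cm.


depth = c * t / 2
t = 157 us = 1.5700e-04 s
depth = 1540 * 1.5700e-04 / 2
depth = 0.12089 m = 12.089 cm


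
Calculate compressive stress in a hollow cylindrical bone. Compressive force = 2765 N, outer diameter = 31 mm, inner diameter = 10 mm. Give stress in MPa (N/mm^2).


A = pi*(r_o^2 - r_i^2)
r_o = 15.5 mm, r_i = 5 mm
A = 676.228 mm^2
sigma = F/A = 2765 / 676.228
sigma = 4.089 MPa


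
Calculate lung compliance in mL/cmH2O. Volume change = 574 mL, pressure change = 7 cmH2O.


C = dV / dP
C = 574 / 7
C = 82 mL/cmH2O


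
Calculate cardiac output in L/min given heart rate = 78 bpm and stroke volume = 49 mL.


CO = HR * SV
CO = 78 * 49 / 1000
CO = 3.822 L/min


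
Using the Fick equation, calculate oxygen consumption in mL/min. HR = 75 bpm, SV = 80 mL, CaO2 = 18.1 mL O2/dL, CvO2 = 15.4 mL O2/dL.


CO = HR*SV = 75*80/1000 = 6 L/min
a-v O2 diff = 18.1 - 15.4 = 2.7 mL/dL
VO2 = CO * (CaO2-CvO2) * 10 dL/L
VO2 = 6 * 2.7 * 10
VO2 = 162 mL/min


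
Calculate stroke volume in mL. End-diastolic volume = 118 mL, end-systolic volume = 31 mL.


SV = EDV - ESV
SV = 118 - 31
SV = 87 mL


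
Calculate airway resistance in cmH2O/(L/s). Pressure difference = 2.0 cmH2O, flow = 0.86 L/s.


R = dP / flow
R = 2.0 / 0.86
R = 2.326 cmH2O/(L/s)


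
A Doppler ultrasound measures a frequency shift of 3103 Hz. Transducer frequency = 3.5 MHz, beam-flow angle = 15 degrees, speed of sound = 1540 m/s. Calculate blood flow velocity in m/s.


v = fd * c / (2 * f0 * cos(theta))
v = 3103 * 1540 / (2 * 3.5000e+06 * cos(15))
v = 0.7067 m/s


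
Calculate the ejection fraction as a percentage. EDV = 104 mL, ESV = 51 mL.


SV = EDV - ESV = 104 - 51 = 53 mL
EF = SV/EDV * 100 = 53/104 * 100
EF = 50.96%


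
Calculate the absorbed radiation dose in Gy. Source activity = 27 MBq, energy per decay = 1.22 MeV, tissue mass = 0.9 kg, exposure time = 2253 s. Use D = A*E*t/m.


A = 27 MBq = 2.7000e+07 Bq
E = 1.22 MeV = 1.95444e-13 J
D = A*E*t/m = 2.7000e+07*1.95444e-13*2253/0.9
D = 0.01321 Gy


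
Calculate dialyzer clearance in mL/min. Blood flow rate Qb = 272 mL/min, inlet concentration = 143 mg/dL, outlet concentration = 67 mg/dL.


K = Qb * (Cb_in - Cb_out) / Cb_in
K = 272 * (143 - 67) / 143
K = 144.6 mL/min


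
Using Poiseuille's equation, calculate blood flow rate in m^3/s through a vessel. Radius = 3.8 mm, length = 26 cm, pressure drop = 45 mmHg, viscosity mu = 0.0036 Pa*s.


Q = pi*r^4*dP / (8*mu*L)
r = 0.0038 m, L = 0.26 m
dP = 45 mmHg = 5999.49 Pa
Q = 5.2485e-04 m^3/s


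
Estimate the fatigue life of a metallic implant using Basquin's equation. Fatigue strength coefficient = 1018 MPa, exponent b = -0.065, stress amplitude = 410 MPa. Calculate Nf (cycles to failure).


sigma_a = sigma_f' * (2Nf)^b
2Nf = (sigma_a/sigma_f')^(1/b)
2Nf = (410/1018)^(1/-0.065)
2Nf = 1192251.9
Nf = 5.961e+05


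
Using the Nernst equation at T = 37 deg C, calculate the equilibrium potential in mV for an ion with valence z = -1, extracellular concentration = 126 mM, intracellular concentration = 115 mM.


E = (RT/(zF)) * ln(C_out/C_in)
T = 37 + 273.15 = 310.15 K
E = (8.314 * 310.15 / (-1 * 96485)) * ln(126/115)
E = -2.441 mV


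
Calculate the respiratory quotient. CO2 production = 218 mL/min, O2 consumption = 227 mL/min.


RQ = VCO2 / VO2
RQ = 218 / 227
RQ = 0.9604


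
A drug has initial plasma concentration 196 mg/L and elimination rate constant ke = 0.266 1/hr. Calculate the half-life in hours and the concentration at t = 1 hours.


t_half = ln(2) / ke = 0.693147 / 0.266 = 2.606 hr
C(t) = C0 * exp(-ke*t) = 196 * exp(-0.266*1)
C(1) = 150.2 mg/L


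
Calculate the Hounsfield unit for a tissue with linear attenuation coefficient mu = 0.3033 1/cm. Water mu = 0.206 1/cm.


HU = ((mu_tissue - mu_water) / mu_water) * 1000
HU = ((0.3033 - 0.206) / 0.206) * 1000
HU = 472.3


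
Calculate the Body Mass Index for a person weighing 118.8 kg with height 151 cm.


BMI = weight / height^2
height = 151 cm = 1.51 m
BMI = 118.8 / 1.51^2
BMI = 52.1 kg/m^2


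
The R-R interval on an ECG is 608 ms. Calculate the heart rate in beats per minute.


HR = 60 / RR_interval(s)
RR = 608 ms = 0.608 s
HR = 60 / 0.608 = 98.68 bpm


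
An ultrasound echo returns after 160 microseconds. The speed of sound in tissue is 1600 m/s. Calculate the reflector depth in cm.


depth = c * t / 2
t = 160 us = 1.6000e-04 s
depth = 1600 * 1.6000e-04 / 2
depth = 0.128 m = 12.8 cm


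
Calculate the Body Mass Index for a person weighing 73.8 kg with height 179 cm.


BMI = weight / height^2
height = 179 cm = 1.79 m
BMI = 73.8 / 1.79^2
BMI = 23.03 kg/m^2


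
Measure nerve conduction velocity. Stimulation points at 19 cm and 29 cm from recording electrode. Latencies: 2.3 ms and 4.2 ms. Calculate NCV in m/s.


Distance = (29 - 19) / 100 = 0.1 m
dt = (4.2 - 2.3) / 1000 = 0.0019 s
NCV = dist / dt = 52.63 m/s


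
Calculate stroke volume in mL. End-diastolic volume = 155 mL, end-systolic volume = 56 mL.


SV = EDV - ESV
SV = 155 - 56
SV = 99 mL


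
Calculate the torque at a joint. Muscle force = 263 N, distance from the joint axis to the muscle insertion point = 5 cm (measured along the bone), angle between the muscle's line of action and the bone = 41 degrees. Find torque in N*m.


Torque = F * d * sin(theta)   (moment arm = d*sin(theta))
d = 5 cm = 0.05 m
Torque = 263 * 0.05 * sin(41)
Torque = 8.627 N*m


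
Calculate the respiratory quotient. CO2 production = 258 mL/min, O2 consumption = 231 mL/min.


RQ = VCO2 / VO2
RQ = 258 / 231
RQ = 1.117


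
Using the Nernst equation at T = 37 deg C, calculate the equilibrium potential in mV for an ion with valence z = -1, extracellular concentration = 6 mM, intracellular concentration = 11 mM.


E = (RT/(zF)) * ln(C_out/C_in)
T = 37 + 273.15 = 310.15 K
E = (8.314 * 310.15 / (-1 * 96485)) * ln(6/11)
E = 16.2 mV


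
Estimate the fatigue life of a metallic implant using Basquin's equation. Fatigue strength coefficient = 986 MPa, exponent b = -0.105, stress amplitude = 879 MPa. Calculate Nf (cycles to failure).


sigma_a = sigma_f' * (2Nf)^b
2Nf = (sigma_a/sigma_f')^(1/b)
2Nf = (879/986)^(1/-0.105)
2Nf = 2.9862364
Nf = 1.493


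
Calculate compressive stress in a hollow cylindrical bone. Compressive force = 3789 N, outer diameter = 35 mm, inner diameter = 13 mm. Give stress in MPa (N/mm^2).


A = pi*(r_o^2 - r_i^2)
r_o = 17.5 mm, r_i = 6.5 mm
A = 829.38 mm^2
sigma = F/A = 3789 / 829.38
sigma = 4.568 MPa


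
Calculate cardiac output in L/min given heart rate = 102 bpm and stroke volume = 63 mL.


CO = HR * SV
CO = 102 * 63 / 1000
CO = 6.426 L/min


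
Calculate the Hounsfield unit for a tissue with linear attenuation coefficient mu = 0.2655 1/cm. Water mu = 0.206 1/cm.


HU = ((mu_tissue - mu_water) / mu_water) * 1000
HU = ((0.2655 - 0.206) / 0.206) * 1000
HU = 288.8


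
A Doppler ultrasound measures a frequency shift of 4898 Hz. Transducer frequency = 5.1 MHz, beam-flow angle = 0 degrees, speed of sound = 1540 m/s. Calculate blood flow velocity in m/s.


v = fd * c / (2 * f0 * cos(theta))
v = 4898 * 1540 / (2 * 5.1000e+06 * cos(0))
v = 0.7395 m/s


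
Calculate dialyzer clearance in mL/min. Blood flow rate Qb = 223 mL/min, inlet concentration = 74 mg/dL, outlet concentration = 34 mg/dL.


K = Qb * (Cb_in - Cb_out) / Cb_in
K = 223 * (74 - 34) / 74
K = 120.5 mL/min


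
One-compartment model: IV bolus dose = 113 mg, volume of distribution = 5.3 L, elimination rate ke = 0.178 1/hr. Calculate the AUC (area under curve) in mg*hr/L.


C0 = Dose/Vd = 113/5.3 = 21.3208 mg/L
AUC = C0/ke = 21.3208/0.178
AUC = 119.8 mg*hr/L


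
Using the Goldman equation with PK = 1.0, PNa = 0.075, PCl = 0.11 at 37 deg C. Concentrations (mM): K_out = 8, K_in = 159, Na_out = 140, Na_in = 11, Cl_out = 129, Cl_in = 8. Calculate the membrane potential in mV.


Vm = (RT/F)*ln((PK*Ko + PNa*Nao + PCl*Cli)/(PK*Ki + PNa*Nai + PCl*Clo))
Numer = 19.38, Denom = 174.015
Vm = -58.66 mV


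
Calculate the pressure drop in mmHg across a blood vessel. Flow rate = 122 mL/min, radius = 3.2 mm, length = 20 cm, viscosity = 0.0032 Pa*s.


dP = 8*mu*L*Q / (pi*r^4)
Q = 122 mL/min = 2.03333e-06 m^3/s
dP = 31.603 Pa = 31.603 / 133.322 mmHg = 0.237 mmHg


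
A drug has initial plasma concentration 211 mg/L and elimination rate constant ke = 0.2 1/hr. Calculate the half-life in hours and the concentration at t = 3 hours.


t_half = ln(2) / ke = 0.693147 / 0.2 = 3.466 hr
C(t) = C0 * exp(-ke*t) = 211 * exp(-0.2*3)
C(3) = 115.8 mg/L


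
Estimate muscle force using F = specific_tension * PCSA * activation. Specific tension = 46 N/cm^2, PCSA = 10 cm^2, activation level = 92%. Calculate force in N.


F = sigma * PCSA * activation
F = 46 * 10 * 0.92
F = 423.2 N


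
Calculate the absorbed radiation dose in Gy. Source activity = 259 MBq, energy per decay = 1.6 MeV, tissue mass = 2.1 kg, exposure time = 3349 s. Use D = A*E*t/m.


A = 259 MBq = 2.5900e+08 Bq
E = 1.6 MeV = 2.5632e-13 J
D = A*E*t/m = 2.5900e+08*2.5632e-13*3349/2.1
D = 0.1059 Gy


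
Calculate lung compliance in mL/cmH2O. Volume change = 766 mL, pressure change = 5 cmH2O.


C = dV / dP
C = 766 / 5
C = 153.2 mL/cmH2O


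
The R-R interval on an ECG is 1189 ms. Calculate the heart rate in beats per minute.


HR = 60 / RR_interval(s)
RR = 1189 ms = 1.189 s
HR = 60 / 1.189 = 50.46 bpm


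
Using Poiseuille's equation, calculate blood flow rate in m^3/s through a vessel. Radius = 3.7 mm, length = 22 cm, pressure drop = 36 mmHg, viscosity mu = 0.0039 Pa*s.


Q = pi*r^4*dP / (8*mu*L)
r = 0.0037 m, L = 0.22 m
dP = 36 mmHg = 4799.592 Pa
Q = 4.1170e-04 m^3/s


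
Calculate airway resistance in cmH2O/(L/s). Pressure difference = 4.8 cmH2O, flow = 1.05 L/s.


R = dP / flow
R = 4.8 / 1.05
R = 4.571 cmH2O/(L/s)


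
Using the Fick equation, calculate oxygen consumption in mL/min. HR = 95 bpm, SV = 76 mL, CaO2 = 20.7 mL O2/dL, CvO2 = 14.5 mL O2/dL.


CO = HR*SV = 95*76/1000 = 7.22 L/min
a-v O2 diff = 20.7 - 14.5 = 6.2 mL/dL
VO2 = CO * (CaO2-CvO2) * 10 dL/L
VO2 = 7.22 * 6.2 * 10
VO2 = 447.6 mL/min


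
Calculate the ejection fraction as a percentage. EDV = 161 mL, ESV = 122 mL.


SV = EDV - ESV = 161 - 122 = 39 mL
EF = SV/EDV * 100 = 39/161 * 100
EF = 24.22%


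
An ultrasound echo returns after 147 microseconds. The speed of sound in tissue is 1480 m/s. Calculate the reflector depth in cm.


depth = c * t / 2
t = 147 us = 1.4700e-04 s
depth = 1480 * 1.4700e-04 / 2
depth = 0.10878 m = 10.878 cm


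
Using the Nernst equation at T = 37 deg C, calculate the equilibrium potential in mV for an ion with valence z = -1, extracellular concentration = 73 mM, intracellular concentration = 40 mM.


E = (RT/(zF)) * ln(C_out/C_in)
T = 37 + 273.15 = 310.15 K
E = (8.314 * 310.15 / (-1 * 96485)) * ln(73/40)
E = -16.08 mV


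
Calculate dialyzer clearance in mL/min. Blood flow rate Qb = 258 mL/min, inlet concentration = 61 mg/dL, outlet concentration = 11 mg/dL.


K = Qb * (Cb_in - Cb_out) / Cb_in
K = 258 * (61 - 11) / 61
K = 211.5 mL/min


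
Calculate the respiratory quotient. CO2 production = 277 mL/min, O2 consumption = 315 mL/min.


RQ = VCO2 / VO2
RQ = 277 / 315
RQ = 0.8794


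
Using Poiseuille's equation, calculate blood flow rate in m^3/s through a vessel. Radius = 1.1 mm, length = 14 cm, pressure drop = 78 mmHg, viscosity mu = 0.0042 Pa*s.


Q = pi*r^4*dP / (8*mu*L)
r = 0.0011 m, L = 0.14 m
dP = 78 mmHg = 10399.116 Pa
Q = 1.0168e-05 m^3/s


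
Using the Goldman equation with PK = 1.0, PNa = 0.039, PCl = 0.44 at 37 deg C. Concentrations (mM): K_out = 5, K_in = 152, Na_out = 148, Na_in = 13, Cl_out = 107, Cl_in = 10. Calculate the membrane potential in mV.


Vm = (RT/F)*ln((PK*Ko + PNa*Nao + PCl*Cli)/(PK*Ki + PNa*Nai + PCl*Clo))
Numer = 15.172, Denom = 199.587
Vm = -68.87 mV


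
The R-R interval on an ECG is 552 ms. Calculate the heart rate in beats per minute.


HR = 60 / RR_interval(s)
RR = 552 ms = 0.552 s
HR = 60 / 0.552 = 108.7 bpm


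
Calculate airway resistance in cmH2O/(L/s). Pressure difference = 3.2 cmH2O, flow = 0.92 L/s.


R = dP / flow
R = 3.2 / 0.92
R = 3.478 cmH2O/(L/s)


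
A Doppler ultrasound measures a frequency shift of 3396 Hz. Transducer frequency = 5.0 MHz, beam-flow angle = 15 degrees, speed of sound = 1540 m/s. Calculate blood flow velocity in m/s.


v = fd * c / (2 * f0 * cos(theta))
v = 3396 * 1540 / (2 * 5.0000e+06 * cos(15))
v = 0.5414 m/s


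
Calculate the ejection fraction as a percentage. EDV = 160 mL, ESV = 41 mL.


SV = EDV - ESV = 160 - 41 = 119 mL
EF = SV/EDV * 100 = 119/160 * 100
EF = 74.38%


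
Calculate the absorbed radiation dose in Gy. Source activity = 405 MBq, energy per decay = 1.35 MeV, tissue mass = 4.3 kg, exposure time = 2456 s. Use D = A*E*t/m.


A = 405 MBq = 4.0500e+08 Bq
E = 1.35 MeV = 2.1627e-13 J
D = A*E*t/m = 4.0500e+08*2.1627e-13*2456/4.3
D = 0.05003 Gy


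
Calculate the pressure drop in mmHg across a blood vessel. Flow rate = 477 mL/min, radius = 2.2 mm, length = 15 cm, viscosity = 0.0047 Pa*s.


dP = 8*mu*L*Q / (pi*r^4)
Q = 477 mL/min = 7.95e-06 m^3/s
dP = 609.264 Pa = 609.264 / 133.322 mmHg = 4.57 mmHg


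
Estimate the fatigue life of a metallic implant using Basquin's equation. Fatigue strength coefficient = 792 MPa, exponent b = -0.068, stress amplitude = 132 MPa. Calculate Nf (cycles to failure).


sigma_a = sigma_f' * (2Nf)^b
2Nf = (sigma_a/sigma_f')^(1/b)
2Nf = (132/792)^(1/-0.068)
2Nf = 2.7758803e+11
Nf = 1.3879e+11


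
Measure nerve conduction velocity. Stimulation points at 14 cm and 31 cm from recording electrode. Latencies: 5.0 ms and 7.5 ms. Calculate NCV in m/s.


Distance = (31 - 14) / 100 = 0.17 m
dt = (7.5 - 5.0) / 1000 = 0.0025 s
NCV = dist / dt = 68 m/s


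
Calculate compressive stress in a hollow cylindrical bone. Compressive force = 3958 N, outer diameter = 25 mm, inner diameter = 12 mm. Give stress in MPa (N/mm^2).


A = pi*(r_o^2 - r_i^2)
r_o = 12.5 mm, r_i = 6 mm
A = 377.777 mm^2
sigma = F/A = 3958 / 377.777
sigma = 10.48 MPa


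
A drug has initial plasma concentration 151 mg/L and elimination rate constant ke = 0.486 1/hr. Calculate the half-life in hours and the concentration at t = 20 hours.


t_half = ln(2) / ke = 0.693147 / 0.486 = 1.426 hr
C(t) = C0 * exp(-ke*t) = 151 * exp(-0.486*20)
C(20) = 0.009071 mg/L


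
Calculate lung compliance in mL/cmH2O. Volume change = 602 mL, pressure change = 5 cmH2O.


C = dV / dP
C = 602 / 5
C = 120.4 mL/cmH2O


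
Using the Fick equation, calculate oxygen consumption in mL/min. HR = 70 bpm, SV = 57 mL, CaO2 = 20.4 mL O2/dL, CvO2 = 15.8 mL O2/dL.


CO = HR*SV = 70*57/1000 = 3.99 L/min
a-v O2 diff = 20.4 - 15.8 = 4.6 mL/dL
VO2 = CO * (CaO2-CvO2) * 10 dL/L
VO2 = 3.99 * 4.6 * 10
VO2 = 183.5 mL/min


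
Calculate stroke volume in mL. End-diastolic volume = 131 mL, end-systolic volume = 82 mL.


SV = EDV - ESV
SV = 131 - 82
SV = 49 mL


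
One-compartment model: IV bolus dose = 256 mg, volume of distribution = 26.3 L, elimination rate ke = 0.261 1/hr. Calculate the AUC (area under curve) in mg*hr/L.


C0 = Dose/Vd = 256/26.3 = 9.73384 mg/L
AUC = C0/ke = 9.73384/0.261
AUC = 37.29 mg*hr/L


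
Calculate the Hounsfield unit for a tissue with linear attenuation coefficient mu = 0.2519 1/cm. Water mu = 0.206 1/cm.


HU = ((mu_tissue - mu_water) / mu_water) * 1000
HU = ((0.2519 - 0.206) / 0.206) * 1000
HU = 222.8


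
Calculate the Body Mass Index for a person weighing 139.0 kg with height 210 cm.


BMI = weight / height^2
height = 210 cm = 2.1 m
BMI = 139.0 / 2.1^2
BMI = 31.52 kg/m^2


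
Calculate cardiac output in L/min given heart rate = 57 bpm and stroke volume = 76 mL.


CO = HR * SV
CO = 57 * 76 / 1000
CO = 4.332 L/min


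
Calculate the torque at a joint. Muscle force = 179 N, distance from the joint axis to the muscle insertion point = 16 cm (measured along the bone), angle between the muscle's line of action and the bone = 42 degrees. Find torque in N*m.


Torque = F * d * sin(theta)   (moment arm = d*sin(theta))
d = 16 cm = 0.16 m
Torque = 179 * 0.16 * sin(42)
Torque = 19.16 N*m


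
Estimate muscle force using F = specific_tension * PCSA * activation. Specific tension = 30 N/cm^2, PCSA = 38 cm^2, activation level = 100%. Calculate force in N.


F = sigma * PCSA * activation
F = 30 * 38 * 1
F = 1140 N


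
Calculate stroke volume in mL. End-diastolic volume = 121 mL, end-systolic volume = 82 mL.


SV = EDV - ESV
SV = 121 - 82
SV = 39 mL


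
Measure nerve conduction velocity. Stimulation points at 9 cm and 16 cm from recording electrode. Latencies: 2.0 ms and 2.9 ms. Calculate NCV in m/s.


Distance = (16 - 9) / 100 = 0.07 m
dt = (2.9 - 2.0) / 1000 = 9.0000e-04 s
NCV = dist / dt = 77.78 m/s


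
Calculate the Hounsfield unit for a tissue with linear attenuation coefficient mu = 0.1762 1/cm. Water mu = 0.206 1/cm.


HU = ((mu_tissue - mu_water) / mu_water) * 1000
HU = ((0.1762 - 0.206) / 0.206) * 1000
HU = -144.7


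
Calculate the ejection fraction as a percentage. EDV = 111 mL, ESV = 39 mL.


SV = EDV - ESV = 111 - 39 = 72 mL
EF = SV/EDV * 100 = 72/111 * 100
EF = 64.86%
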